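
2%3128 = 2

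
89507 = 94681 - 5174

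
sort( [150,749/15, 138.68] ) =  [749/15,138.68, 150]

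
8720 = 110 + 8610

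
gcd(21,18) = 3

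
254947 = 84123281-83868334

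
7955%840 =395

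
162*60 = 9720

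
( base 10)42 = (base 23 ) 1j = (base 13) 33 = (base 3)1120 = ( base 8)52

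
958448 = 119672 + 838776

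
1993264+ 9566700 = 11559964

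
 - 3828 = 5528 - 9356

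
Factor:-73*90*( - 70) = 2^2*3^2*5^2 * 7^1*73^1 = 459900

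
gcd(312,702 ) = 78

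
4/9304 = 1/2326 = 0.00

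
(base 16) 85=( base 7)250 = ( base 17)7e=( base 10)133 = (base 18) 77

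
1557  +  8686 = 10243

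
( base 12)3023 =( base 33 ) 4PU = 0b1010001011011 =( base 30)5nl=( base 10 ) 5211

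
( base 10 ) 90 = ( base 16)5A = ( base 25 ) 3F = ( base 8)132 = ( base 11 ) 82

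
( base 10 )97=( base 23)45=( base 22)49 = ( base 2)1100001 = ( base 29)3a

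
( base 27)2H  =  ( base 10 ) 71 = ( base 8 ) 107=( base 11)65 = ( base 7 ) 131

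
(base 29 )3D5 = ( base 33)2M1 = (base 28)3jl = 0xB59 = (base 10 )2905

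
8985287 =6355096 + 2630191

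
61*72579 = 4427319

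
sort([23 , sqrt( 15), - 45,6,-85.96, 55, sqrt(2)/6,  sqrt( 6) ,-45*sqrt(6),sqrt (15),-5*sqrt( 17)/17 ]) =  [-45*sqrt(6 ), - 85.96, -45, - 5*sqrt(  17)/17, sqrt ( 2)/6,  sqrt(6 ),sqrt( 15 ),sqrt(15), 6,23,  55] 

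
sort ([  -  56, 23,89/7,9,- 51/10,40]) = [  -  56,  -  51/10, 9,89/7,23,40] 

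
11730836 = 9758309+1972527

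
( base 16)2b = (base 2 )101011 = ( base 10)43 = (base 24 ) 1j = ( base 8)53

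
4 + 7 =11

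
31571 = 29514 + 2057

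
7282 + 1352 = 8634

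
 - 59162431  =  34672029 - 93834460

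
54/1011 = 18/337 =0.05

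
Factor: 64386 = 2^1 *3^2*7^2*73^1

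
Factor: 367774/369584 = 2^( - 3 )*11^1*73^1*229^1*23099^ (-1)  =  183887/184792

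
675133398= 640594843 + 34538555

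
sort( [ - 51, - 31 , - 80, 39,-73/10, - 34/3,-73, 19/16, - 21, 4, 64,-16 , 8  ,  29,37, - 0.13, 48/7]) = [ - 80, - 73,-51, - 31, - 21, - 16,-34/3 , - 73/10, - 0.13, 19/16, 4,48/7, 8, 29,37,39,64]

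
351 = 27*13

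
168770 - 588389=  - 419619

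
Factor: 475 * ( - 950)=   -  451250 = - 2^1*5^4*19^2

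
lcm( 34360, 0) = 0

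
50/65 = 10/13 = 0.77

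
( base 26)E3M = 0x255C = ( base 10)9564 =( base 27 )d36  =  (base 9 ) 14106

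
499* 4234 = 2112766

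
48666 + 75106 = 123772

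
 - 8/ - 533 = 8/533 = 0.02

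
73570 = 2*36785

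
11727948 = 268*43761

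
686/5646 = 343/2823= 0.12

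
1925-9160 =-7235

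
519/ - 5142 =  -1 + 1541/1714 = -0.10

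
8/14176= 1/1772 = 0.00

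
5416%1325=116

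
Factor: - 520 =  - 2^3  *  5^1*13^1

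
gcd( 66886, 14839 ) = 1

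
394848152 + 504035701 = 898883853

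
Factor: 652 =2^2 * 163^1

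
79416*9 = 714744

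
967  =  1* 967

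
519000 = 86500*6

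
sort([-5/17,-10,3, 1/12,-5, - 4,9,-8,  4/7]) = [ - 10,-8,-5, - 4,  -  5/17 , 1/12 , 4/7,3, 9 ]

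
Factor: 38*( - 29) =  - 1102 = -2^1*19^1*29^1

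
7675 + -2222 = 5453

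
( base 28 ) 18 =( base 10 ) 36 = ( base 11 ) 33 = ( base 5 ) 121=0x24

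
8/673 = 8/673= 0.01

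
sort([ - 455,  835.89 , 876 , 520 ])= [ - 455,520, 835.89,876 ] 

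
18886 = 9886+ 9000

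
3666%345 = 216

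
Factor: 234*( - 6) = -2^2*3^3*13^1 = - 1404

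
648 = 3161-2513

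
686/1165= 686/1165 = 0.59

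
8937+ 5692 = 14629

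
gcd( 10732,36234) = 2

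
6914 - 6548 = 366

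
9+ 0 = 9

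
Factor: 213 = 3^1*71^1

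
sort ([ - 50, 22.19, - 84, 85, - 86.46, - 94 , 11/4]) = [ - 94, - 86.46, - 84, - 50 , 11/4,22.19,85]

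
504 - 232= 272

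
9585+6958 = 16543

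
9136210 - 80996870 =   -  71860660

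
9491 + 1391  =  10882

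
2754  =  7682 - 4928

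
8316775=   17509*475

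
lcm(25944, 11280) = 259440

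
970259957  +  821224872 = 1791484829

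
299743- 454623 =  - 154880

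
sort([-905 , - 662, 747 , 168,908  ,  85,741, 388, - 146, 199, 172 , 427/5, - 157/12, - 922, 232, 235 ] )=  [ - 922,  -  905, - 662, - 146,-157/12, 85,427/5,168, 172, 199, 232, 235, 388, 741, 747, 908 ] 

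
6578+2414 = 8992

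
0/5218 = 0=0.00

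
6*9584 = 57504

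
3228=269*12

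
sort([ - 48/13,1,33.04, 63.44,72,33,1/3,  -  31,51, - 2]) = [ - 31, - 48/13, - 2 , 1/3, 1,33, 33.04,51, 63.44,72 ] 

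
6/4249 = 6/4249 = 0.00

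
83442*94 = 7843548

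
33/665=33/665 = 0.05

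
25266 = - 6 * ( - 4211)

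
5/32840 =1/6568=0.00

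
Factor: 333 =3^2*37^1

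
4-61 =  - 57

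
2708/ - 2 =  - 1354 + 0/1 = - 1354.00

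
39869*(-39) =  - 1554891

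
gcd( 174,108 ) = 6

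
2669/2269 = 1+400/2269 = 1.18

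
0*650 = 0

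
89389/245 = 364 + 209/245 = 364.85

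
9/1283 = 9/1283=0.01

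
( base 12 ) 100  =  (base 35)44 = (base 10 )144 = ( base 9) 170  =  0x90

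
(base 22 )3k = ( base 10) 86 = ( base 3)10012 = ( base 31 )2o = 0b1010110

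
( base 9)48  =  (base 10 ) 44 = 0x2C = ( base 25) 1j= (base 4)230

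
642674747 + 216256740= 858931487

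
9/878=9/878 =0.01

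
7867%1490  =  417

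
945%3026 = 945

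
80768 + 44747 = 125515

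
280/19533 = 280/19533 = 0.01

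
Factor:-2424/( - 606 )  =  2^2 =4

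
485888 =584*832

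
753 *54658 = 41157474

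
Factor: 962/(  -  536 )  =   - 2^( - 2 ) * 13^1 * 37^1*67^( - 1)= - 481/268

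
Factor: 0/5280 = 0^1  =  0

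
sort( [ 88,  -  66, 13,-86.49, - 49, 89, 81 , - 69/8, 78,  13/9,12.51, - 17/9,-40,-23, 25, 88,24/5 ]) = [ - 86.49, - 66 ,-49, - 40 , - 23, - 69/8,  -  17/9, 13/9, 24/5 , 12.51,  13, 25 , 78, 81,88,88, 89 ]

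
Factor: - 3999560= - 2^3*5^1 * 99989^1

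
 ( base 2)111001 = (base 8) 71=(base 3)2010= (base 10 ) 57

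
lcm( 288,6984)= 27936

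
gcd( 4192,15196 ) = 524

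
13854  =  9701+4153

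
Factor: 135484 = 2^2*33871^1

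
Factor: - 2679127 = - 11^1*79^1*3083^1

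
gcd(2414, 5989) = 1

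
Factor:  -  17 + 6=-11 = - 11^1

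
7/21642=7/21642 = 0.00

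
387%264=123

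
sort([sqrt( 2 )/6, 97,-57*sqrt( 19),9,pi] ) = [ - 57*sqrt(19), sqrt( 2) /6,pi, 9, 97] 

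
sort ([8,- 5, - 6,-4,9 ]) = [-6, -5, - 4, 8, 9 ]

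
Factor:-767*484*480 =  -178189440 = - 2^7*3^1*5^1*11^2*13^1*59^1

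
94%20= 14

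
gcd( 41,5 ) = 1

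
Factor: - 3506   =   - 2^1*1753^1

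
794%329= 136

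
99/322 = 99/322  =  0.31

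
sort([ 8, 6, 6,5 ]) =[ 5, 6, 6, 8] 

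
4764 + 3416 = 8180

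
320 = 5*64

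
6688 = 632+6056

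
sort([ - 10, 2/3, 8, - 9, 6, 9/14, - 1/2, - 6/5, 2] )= [ - 10, - 9, - 6/5, - 1/2, 9/14,  2/3, 2, 6, 8] 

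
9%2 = 1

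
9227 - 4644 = 4583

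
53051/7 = 7578 + 5/7 = 7578.71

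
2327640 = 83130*28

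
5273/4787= 5273/4787= 1.10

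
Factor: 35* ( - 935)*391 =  - 5^2*7^1*11^1*17^2*23^1 =- 12795475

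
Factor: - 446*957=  - 2^1*3^1 * 11^1 * 29^1*223^1 = - 426822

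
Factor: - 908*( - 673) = 611084 =2^2*227^1 *673^1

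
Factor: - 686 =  - 2^1 * 7^3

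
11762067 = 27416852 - 15654785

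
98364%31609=3537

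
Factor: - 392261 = - 392261^1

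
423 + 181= 604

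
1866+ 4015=5881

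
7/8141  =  1/1163 = 0.00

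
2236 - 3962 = -1726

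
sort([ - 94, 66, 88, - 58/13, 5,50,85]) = [-94, - 58/13,5 , 50,66, 85, 88]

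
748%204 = 136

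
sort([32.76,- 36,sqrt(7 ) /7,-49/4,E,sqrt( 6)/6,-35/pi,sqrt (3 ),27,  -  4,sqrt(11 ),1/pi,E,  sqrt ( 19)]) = [ - 36,-49/4, - 35/pi, - 4, 1/pi,sqrt( 7)/7,sqrt(6)/6,sqrt ( 3 ),E,E, sqrt( 11 ) , sqrt( 19 ), 27,32.76] 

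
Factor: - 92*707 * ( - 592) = 2^6*7^1*23^1 * 37^1*101^1 = 38506048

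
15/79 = 15/79  =  0.19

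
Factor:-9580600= - 2^3 * 5^2*47903^1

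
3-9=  - 6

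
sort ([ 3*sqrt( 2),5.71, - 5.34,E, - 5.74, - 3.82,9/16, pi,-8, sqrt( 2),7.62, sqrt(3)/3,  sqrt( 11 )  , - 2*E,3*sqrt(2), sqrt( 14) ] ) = [- 8,-5.74, - 2*E, - 5.34, - 3.82, 9/16,sqrt ( 3)/3, sqrt (2), E,pi,sqrt(11 ),sqrt(14),3*sqrt(2 ),3*sqrt(2 ),  5.71,  7.62]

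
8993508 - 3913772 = 5079736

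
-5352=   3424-8776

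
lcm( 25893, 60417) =181251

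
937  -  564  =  373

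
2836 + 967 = 3803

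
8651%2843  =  122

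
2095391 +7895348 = 9990739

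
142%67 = 8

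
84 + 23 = 107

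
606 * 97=58782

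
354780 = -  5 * ( - 70956)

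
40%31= 9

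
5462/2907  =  1+2555/2907 = 1.88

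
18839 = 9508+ 9331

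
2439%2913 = 2439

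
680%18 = 14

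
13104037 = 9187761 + 3916276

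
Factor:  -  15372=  -2^2*3^2*7^1* 61^1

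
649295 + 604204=1253499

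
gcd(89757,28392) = 3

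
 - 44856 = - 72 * 623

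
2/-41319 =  - 1 + 41317/41319 = -0.00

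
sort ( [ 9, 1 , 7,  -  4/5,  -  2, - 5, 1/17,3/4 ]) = [ - 5, - 2, - 4/5,1/17,3/4,1, 7 , 9] 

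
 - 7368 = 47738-55106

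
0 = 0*389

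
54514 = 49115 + 5399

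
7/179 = 7/179 = 0.04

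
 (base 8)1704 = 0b1111000100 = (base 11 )7a7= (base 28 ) 16c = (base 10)964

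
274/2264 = 137/1132 = 0.12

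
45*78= 3510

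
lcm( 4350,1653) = 82650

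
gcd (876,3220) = 4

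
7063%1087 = 541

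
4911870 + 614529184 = 619441054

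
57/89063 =57/89063 = 0.00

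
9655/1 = 9655 = 9655.00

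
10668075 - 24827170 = - 14159095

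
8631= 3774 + 4857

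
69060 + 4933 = 73993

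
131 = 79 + 52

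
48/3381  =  16/1127 = 0.01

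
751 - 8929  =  -8178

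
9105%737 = 261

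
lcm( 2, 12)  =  12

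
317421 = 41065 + 276356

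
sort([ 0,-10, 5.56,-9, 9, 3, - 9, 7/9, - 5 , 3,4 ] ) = [ - 10, - 9 , - 9, - 5 , 0, 7/9, 3, 3, 4, 5.56, 9]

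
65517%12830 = 1367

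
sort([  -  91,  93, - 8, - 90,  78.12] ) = [- 91, - 90, - 8,78.12 , 93 ]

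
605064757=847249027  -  242184270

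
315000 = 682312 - 367312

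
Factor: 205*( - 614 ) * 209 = - 26306830= - 2^1 * 5^1*11^1 * 19^1 * 41^1*307^1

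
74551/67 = 74551/67 = 1112.70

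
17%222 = 17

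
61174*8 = 489392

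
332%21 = 17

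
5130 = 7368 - 2238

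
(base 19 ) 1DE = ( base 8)1156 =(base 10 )622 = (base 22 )166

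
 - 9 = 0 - 9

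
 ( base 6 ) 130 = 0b110110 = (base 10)54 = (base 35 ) 1J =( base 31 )1N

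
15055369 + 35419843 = 50475212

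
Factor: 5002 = 2^1*41^1*61^1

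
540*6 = 3240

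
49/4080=49/4080 = 0.01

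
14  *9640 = 134960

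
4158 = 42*99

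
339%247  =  92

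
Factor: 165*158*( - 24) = - 2^4 * 3^2*5^1*11^1 * 79^1 = - 625680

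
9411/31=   303 + 18/31 = 303.58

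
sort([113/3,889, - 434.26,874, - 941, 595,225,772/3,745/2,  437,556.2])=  [ - 941,  -  434.26,113/3, 225 , 772/3,745/2,437, 556.2 , 595, 874,889]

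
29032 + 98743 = 127775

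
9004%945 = 499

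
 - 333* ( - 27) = 8991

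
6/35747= 6/35747 = 0.00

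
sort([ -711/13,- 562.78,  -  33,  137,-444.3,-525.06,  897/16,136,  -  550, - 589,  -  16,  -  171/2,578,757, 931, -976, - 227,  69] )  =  [-976,-589 ,-562.78 ,  -  550,-525.06, -444.3, - 227,-171/2,-711/13 , - 33, -16,897/16, 69,136,137,  578, 757, 931 ]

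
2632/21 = 125 + 1/3 =125.33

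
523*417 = 218091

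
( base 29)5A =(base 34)4J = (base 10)155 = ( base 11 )131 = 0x9B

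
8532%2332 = 1536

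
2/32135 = 2/32135 = 0.00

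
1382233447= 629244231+752989216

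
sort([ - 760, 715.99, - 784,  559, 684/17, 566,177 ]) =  [ - 784, - 760, 684/17,177, 559, 566, 715.99 ] 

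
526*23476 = 12348376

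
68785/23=2990 + 15/23=2990.65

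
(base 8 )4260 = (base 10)2224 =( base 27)31a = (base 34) 1ve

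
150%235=150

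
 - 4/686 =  - 2/343 = - 0.01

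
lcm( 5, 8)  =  40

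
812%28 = 0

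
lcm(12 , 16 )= 48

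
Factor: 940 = 2^2* 5^1*47^1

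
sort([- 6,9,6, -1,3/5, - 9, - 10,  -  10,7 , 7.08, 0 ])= [ - 10  , - 10, - 9,-6, - 1,  0,3/5,6, 7,7.08,9 ] 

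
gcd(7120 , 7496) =8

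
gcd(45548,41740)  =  4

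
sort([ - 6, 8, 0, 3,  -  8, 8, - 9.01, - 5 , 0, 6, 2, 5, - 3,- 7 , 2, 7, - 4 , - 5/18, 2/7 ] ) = [ - 9.01,  -  8 , - 7,-6, - 5, - 4, - 3,-5/18, 0, 0, 2/7, 2,2, 3, 5 , 6, 7, 8,8 ] 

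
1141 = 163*7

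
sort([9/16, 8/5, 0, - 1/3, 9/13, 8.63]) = [ - 1/3,0 , 9/16 , 9/13 , 8/5,8.63 ]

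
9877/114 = 9877/114 = 86.64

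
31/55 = 31/55 =0.56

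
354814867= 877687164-522872297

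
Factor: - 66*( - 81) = 2^1*3^5*11^1 = 5346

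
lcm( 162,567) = 1134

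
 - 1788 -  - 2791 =1003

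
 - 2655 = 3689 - 6344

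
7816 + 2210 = 10026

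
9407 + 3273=12680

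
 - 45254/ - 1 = 45254 + 0/1 = 45254.00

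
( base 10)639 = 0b1001111111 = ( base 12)453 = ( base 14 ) 339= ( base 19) 1ec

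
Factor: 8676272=2^4*11^1 * 49297^1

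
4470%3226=1244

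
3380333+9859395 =13239728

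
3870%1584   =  702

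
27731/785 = 27731/785 = 35.33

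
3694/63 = 58+40/63 = 58.63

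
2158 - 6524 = -4366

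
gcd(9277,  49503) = 1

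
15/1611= 5/537 = 0.01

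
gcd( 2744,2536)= 8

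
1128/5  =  1128/5 = 225.60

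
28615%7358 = 6541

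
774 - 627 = 147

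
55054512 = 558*98664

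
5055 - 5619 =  - 564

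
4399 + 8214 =12613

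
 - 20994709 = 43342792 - 64337501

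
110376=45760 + 64616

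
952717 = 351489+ 601228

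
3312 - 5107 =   -  1795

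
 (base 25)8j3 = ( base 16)1566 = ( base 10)5478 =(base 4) 1111212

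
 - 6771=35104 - 41875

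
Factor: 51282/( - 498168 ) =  - 7/68 = - 2^( - 2)*7^1*17^( - 1)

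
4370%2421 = 1949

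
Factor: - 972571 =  - 47^1*20693^1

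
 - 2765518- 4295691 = -7061209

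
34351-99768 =  -  65417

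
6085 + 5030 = 11115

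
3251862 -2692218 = 559644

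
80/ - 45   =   - 16/9 = - 1.78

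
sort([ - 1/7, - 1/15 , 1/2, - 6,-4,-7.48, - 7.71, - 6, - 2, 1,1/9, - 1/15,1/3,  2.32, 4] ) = [ - 7.71,- 7.48,-6, - 6,-4, - 2, - 1/7 ,  -  1/15, - 1/15, 1/9, 1/3, 1/2, 1,2.32,4 ] 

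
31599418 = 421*75058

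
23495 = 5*4699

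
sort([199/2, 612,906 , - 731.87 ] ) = [ - 731.87,199/2, 612, 906]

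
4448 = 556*8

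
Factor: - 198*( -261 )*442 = 2^2*3^4*11^1  *  13^1*17^1 * 29^1 = 22841676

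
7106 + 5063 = 12169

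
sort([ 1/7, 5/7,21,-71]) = [-71,  1/7,5/7, 21 ]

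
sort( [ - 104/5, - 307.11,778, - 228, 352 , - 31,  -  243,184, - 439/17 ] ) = [  -  307.11, - 243, - 228, - 31,-439/17,-104/5,184,352, 778 ] 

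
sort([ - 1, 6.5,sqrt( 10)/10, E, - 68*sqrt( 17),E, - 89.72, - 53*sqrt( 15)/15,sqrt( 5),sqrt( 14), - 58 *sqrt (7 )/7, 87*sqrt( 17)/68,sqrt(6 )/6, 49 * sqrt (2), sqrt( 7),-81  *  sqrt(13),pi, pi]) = [ - 81* sqrt( 13), - 68*sqrt( 17 ), - 89.72,  -  58*sqrt( 7)/7,  -  53 * sqrt (15 )/15, - 1,sqrt( 10) /10,sqrt( 6)/6,sqrt(5),sqrt(7 ),E,E,pi,pi,sqrt( 14),87*sqrt(17)/68,6.5,49*sqrt( 2)]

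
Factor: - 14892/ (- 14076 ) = 3^(-1 )*23^(-1)*73^1 = 73/69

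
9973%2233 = 1041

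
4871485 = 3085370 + 1786115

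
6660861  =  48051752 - 41390891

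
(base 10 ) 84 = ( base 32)2k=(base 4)1110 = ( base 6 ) 220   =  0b1010100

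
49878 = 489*102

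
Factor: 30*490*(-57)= -837900 = -2^2*3^2*5^2*7^2*19^1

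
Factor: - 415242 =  - 2^1*3^2*17^1*23^1*59^1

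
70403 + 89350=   159753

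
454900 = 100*4549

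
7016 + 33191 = 40207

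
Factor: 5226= 2^1*3^1*13^1*67^1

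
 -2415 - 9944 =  - 12359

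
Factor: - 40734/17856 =-73/32=-2^( - 5)*73^1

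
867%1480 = 867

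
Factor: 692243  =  233^1*2971^1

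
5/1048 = 5/1048  =  0.00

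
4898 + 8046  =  12944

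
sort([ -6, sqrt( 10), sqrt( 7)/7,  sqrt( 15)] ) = [ - 6, sqrt( 7) /7, sqrt(10), sqrt( 15)]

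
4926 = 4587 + 339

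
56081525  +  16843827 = 72925352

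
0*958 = 0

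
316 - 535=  - 219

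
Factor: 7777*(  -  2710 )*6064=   -  127802862880 = - 2^5*5^1*7^1*11^1*101^1*271^1*379^1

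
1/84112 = 1/84112=0.00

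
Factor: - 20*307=-6140 = - 2^2*5^1*307^1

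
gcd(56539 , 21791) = 7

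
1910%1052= 858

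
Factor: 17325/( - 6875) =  - 3^2*5^( - 2 ) *7^1 = - 63/25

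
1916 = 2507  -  591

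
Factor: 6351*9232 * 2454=2^5*3^2*29^1 * 73^1*409^1*577^1=143883988128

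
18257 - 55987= -37730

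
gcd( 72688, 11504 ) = 16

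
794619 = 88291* 9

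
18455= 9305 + 9150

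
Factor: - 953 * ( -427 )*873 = 355250763 = 3^2*7^1*61^1*97^1*953^1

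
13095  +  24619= 37714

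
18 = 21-3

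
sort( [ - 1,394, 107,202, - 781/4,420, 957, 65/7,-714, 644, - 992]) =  [-992,-714,-781/4, - 1,  65/7, 107, 202, 394,420, 644,957 ] 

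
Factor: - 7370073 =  - 3^2*818897^1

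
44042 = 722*61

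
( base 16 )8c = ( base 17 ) 84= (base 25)5f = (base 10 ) 140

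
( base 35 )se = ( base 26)1C6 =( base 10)994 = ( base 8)1742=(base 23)1k5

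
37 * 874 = 32338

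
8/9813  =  8/9813 = 0.00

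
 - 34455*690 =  -23773950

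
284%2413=284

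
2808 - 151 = 2657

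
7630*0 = 0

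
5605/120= 46 +17/24 = 46.71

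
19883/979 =20 + 303/979  =  20.31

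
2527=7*361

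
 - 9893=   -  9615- 278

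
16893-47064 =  - 30171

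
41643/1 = 41643 = 41643.00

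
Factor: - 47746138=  - 2^1*11^1 * 31^1*70009^1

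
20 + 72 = 92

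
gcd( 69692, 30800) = 28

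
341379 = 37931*9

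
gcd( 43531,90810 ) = 1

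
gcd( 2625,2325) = 75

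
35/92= 35/92=0.38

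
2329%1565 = 764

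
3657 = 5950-2293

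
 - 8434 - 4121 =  - 12555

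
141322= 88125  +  53197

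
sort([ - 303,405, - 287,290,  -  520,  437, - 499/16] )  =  [ - 520, - 303, - 287,-499/16,290,405,  437 ]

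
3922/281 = 3922/281 = 13.96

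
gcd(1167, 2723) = 389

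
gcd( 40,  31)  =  1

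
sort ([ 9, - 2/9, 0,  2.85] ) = [ - 2/9, 0, 2.85, 9]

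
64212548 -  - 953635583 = 1017848131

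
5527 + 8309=13836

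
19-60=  - 41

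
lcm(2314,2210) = 196690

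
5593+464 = 6057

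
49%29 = 20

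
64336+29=64365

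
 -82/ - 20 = 4 + 1/10  =  4.10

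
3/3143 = 3/3143=0.00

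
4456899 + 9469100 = 13925999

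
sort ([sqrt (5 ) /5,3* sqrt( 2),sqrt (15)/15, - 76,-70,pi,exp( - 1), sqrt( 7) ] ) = [ - 76, - 70, sqrt(15)/15,exp( - 1),sqrt(  5 )/5,sqrt( 7),pi,3*sqrt(2)] 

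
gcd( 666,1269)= 9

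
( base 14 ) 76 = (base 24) 48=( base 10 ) 104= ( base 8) 150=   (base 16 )68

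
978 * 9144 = 8942832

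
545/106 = 5 + 15/106 = 5.14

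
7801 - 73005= - 65204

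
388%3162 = 388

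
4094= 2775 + 1319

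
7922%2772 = 2378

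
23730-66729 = -42999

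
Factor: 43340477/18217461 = 3^( - 1)* 6072487^(  -  1 )*43340477^1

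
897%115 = 92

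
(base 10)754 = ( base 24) 17A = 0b1011110010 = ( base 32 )ni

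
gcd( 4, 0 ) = 4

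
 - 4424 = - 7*632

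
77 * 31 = 2387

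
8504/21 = 404 + 20/21 = 404.95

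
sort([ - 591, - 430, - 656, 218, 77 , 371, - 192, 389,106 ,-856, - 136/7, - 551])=[ - 856, - 656, - 591, - 551, - 430, - 192, - 136/7,77, 106, 218,371,389]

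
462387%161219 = 139949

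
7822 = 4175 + 3647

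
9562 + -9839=-277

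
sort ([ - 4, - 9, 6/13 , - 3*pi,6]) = [ - 3 * pi, - 9, - 4,6/13, 6 ]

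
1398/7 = 1398/7  =  199.71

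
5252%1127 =744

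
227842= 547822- 319980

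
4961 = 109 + 4852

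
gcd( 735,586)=1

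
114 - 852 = -738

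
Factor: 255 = 3^1*5^1*17^1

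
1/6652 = 1/6652 = 0.00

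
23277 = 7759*3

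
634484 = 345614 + 288870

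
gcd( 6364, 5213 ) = 1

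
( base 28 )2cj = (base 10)1923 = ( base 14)9B5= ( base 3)2122020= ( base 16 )783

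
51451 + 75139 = 126590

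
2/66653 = 2/66653=   0.00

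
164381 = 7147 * 23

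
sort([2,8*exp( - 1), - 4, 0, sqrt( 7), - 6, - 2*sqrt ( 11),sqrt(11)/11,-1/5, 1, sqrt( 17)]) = [ - 2*sqrt(11 ), - 6, - 4, - 1/5,0, sqrt( 11)/11, 1, 2, sqrt(7),  8*exp( - 1),sqrt (17 ) ]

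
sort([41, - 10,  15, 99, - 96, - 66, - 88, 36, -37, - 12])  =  [ - 96, - 88, - 66,-37,-12, - 10,15,36,41,99 ]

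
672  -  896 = - 224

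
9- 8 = 1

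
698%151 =94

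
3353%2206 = 1147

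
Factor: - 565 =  - 5^1 * 113^1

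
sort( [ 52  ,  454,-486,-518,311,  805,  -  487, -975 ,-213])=[ - 975,-518,  -  487, -486, - 213,  52,311,  454, 805] 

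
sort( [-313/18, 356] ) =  [  -  313/18, 356 ] 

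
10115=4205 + 5910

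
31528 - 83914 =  - 52386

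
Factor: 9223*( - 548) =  - 2^2*23^1*137^1*401^1 = - 5054204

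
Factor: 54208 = 2^6*7^1 *11^2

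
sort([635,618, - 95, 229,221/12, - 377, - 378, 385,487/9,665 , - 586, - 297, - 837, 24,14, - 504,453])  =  [ - 837, - 586, - 504 , - 378, - 377, - 297, - 95 , 14,221/12, 24, 487/9,229, 385,453,618,635,665] 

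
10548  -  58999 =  - 48451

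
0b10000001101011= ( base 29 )9P5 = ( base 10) 8299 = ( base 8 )20153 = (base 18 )17B1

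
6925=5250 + 1675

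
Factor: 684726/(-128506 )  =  -3^1*7^1*17^1*67^( - 1) = -  357/67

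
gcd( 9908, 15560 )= 4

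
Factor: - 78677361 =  - 3^2*7^1 * 1248847^1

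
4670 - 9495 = -4825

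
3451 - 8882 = -5431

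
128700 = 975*132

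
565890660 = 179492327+386398333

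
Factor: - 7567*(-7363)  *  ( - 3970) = -221191809370= - 2^1*5^1*7^1*23^1*37^1 * 47^1*199^1 *397^1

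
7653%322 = 247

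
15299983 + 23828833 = 39128816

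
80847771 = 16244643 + 64603128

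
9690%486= 456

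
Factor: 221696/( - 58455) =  - 512/135 = - 2^9*3^ ( - 3 ) * 5^ (  -  1 ) 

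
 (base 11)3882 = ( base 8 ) 11673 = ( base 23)9CE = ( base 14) 1BAB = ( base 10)5051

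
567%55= 17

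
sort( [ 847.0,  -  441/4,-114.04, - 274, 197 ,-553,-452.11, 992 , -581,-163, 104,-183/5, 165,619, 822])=[ - 581, - 553, - 452.11, - 274, - 163, - 114.04, - 441/4,-183/5,104, 165, 197, 619,822, 847.0,992]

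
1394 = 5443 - 4049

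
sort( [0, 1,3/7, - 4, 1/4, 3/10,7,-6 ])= [ - 6,-4 , 0,1/4, 3/10, 3/7,1 , 7] 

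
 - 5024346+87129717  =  82105371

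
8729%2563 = 1040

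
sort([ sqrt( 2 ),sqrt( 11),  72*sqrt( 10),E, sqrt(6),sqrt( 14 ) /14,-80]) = [  -  80,sqrt( 14 )/14,sqrt( 2),sqrt ( 6 ),E, sqrt( 11 ),72*sqrt( 10) ]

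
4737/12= 394+ 3/4 = 394.75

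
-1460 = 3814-5274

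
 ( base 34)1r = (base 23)2f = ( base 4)331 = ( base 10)61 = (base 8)75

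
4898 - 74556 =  - 69658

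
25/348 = 25/348 = 0.07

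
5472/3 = 1824  =  1824.00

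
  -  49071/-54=908 +13/18 = 908.72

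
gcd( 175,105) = 35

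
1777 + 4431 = 6208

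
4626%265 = 121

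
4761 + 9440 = 14201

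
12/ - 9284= - 3/2321 = -0.00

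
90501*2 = 181002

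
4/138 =2/69  =  0.03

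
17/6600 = 17/6600 = 0.00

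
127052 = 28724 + 98328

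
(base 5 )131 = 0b101001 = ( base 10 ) 41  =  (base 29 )1C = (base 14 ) 2d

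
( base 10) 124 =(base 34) 3m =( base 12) a4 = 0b1111100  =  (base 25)4O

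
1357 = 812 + 545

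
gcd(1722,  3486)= 42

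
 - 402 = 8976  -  9378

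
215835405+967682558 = 1183517963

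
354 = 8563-8209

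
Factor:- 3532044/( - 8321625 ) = 1177348/2773875 = 2^2*3^(-1)*5^( - 3)*13^ ( - 1)*569^( - 1 )*294337^1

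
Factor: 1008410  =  2^1*5^1*13^1*7757^1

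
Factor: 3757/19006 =2^(-1)*17^1 * 43^( - 1 ) = 17/86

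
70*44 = 3080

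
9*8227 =74043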